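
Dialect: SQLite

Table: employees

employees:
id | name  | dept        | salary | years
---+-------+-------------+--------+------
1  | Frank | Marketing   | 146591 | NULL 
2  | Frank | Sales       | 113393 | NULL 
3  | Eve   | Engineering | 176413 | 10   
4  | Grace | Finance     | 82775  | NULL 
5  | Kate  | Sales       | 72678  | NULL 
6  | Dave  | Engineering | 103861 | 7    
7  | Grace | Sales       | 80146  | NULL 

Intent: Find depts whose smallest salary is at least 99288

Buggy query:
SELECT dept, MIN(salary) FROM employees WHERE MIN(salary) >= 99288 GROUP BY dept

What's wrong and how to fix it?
Bug: Aggregates like MIN are computed per group after WHERE runs

Fix: Use HAVING for the per-group MIN condition

Corrected query:
SELECT dept, MIN(salary) FROM employees GROUP BY dept HAVING MIN(salary) >= 99288

Result:
dept        | MIN(salary)
------------+------------
Engineering | 103861     
Marketing   | 146591     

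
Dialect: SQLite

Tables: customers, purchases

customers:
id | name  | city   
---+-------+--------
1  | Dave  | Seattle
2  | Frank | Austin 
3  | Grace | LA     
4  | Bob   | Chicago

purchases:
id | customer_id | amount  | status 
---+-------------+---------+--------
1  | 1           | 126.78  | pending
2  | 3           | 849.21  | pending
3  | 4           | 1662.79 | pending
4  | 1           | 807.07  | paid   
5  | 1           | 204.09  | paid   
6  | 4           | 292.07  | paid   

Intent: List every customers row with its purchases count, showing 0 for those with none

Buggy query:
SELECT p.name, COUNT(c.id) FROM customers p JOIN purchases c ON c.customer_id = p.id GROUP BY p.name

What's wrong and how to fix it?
Bug: An inner join excludes parents with zero children

Fix: Use LEFT JOIN so parents without children still appear (COUNT(c.id) gives 0)

Corrected query:
SELECT p.name, COUNT(c.id) FROM customers p LEFT JOIN purchases c ON c.customer_id = p.id GROUP BY p.name

Result:
name  | COUNT(c.id)
------+------------
Bob   | 2          
Dave  | 3          
Frank | 0          
Grace | 1          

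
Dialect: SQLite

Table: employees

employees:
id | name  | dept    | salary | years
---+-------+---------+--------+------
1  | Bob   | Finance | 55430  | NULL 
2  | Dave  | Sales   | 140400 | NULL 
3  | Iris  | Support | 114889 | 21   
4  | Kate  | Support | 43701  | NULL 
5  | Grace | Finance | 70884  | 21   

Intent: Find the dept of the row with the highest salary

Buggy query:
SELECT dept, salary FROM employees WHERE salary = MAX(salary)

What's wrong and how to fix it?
Bug: WHERE is evaluated per row; an aggregate over the whole table isn't defined there

Fix: Use a subquery: WHERE salary = (SELECT MAX(salary) FROM employees)

Corrected query:
SELECT dept, salary FROM employees WHERE salary = (SELECT MAX(salary) FROM employees)

Result:
dept  | salary
------+-------
Sales | 140400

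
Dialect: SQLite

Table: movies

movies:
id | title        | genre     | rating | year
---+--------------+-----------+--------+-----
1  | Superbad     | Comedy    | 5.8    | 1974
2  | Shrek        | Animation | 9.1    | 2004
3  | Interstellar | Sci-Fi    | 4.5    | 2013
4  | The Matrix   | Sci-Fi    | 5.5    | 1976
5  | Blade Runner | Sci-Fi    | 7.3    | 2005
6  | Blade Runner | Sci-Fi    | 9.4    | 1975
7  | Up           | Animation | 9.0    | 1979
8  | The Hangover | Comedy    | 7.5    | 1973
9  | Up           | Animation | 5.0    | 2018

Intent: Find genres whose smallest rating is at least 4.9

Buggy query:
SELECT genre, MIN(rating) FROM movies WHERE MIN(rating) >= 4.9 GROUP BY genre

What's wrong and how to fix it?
Bug: MIN() in WHERE is a misuse of aggregate

Fix: Use HAVING for the per-group MIN condition

Corrected query:
SELECT genre, MIN(rating) FROM movies GROUP BY genre HAVING MIN(rating) >= 4.9

Result:
genre     | MIN(rating)
----------+------------
Animation | 5          
Comedy    | 5.8        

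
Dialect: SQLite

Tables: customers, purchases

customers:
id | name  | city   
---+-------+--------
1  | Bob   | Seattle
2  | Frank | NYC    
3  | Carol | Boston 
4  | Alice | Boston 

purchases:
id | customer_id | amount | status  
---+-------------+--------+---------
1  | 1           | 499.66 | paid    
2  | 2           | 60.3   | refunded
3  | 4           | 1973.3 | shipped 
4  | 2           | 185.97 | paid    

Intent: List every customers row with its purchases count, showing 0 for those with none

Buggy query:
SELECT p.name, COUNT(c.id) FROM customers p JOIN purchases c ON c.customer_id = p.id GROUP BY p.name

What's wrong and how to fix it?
Bug: INNER JOIN drops customers rows that have no matching purchases rows

Fix: Switch to LEFT JOIN to retain unmatched parent rows

Corrected query:
SELECT p.name, COUNT(c.id) FROM customers p LEFT JOIN purchases c ON c.customer_id = p.id GROUP BY p.name

Result:
name  | COUNT(c.id)
------+------------
Alice | 1          
Bob   | 1          
Carol | 0          
Frank | 2          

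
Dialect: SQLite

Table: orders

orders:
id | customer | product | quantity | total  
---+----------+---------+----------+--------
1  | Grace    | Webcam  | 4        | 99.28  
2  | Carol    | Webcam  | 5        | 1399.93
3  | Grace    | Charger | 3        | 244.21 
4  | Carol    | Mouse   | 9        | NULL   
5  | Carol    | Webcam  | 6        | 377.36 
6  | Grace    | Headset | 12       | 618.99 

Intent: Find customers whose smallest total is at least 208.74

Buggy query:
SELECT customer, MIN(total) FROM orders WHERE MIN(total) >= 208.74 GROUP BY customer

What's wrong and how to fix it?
Bug: MIN() in WHERE is a misuse of aggregate

Fix: Use HAVING for the per-group MIN condition

Corrected query:
SELECT customer, MIN(total) FROM orders GROUP BY customer HAVING MIN(total) >= 208.74

Result:
customer | MIN(total)
---------+-----------
Carol    | 377.36    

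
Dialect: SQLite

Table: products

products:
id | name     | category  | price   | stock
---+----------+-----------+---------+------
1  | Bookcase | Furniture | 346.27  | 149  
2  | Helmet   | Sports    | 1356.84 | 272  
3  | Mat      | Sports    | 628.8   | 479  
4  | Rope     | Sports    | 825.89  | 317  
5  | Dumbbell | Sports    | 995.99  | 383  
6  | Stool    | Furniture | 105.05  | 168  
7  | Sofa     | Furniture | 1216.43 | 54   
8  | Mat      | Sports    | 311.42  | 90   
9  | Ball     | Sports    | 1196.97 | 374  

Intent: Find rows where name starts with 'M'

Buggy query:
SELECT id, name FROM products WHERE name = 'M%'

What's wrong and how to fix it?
Bug: '=' compares the literal string including the % character; pattern matching needs LIKE

Fix: Replace '=' with LIKE so 'M%' is treated as a pattern

Corrected query:
SELECT id, name FROM products WHERE name LIKE 'M%'

Result:
id | name
---+-----
3  | Mat 
8  | Mat 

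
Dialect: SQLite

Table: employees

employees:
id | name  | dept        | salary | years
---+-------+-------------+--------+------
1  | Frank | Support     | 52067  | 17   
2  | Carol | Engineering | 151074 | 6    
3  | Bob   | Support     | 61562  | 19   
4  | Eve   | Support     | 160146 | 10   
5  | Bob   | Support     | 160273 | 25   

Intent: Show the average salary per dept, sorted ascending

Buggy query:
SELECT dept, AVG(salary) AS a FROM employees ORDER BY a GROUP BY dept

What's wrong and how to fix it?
Bug: ORDER BY appears before GROUP BY; SQL clause order requires GROUP BY first

Fix: Move ORDER BY to the end, after GROUP BY

Corrected query:
SELECT dept, AVG(salary) AS a FROM employees GROUP BY dept ORDER BY a

Result:
dept        | a     
------------+-------
Support     | 108512
Engineering | 151074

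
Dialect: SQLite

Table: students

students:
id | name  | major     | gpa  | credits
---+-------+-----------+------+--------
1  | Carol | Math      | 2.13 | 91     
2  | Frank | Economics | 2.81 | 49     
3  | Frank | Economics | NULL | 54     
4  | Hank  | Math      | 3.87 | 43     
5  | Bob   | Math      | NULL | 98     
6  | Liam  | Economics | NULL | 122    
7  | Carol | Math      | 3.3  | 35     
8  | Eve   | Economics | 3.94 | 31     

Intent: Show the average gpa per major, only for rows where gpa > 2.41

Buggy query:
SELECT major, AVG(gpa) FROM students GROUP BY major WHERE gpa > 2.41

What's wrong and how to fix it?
Bug: WHERE cannot follow GROUP BY

Fix: Place WHERE between FROM and GROUP BY

Corrected query:
SELECT major, AVG(gpa) FROM students WHERE gpa > 2.41 GROUP BY major

Result:
major     | AVG(gpa)
----------+---------
Economics | 3.375   
Math      | 3.585   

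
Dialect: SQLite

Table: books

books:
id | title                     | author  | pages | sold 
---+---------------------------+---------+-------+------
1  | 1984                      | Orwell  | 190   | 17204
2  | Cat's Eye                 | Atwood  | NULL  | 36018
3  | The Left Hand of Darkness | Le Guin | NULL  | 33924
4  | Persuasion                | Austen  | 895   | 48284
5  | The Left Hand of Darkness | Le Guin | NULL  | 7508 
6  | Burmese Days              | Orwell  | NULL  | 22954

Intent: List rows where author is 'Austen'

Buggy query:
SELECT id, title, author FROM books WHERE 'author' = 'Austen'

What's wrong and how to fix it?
Bug: Single quotes denote string literals in SQL; the column name is being compared as a constant string

Fix: Reference the column as author without single quotes

Corrected query:
SELECT id, title, author FROM books WHERE author = 'Austen'

Result:
id | title      | author
---+------------+-------
4  | Persuasion | Austen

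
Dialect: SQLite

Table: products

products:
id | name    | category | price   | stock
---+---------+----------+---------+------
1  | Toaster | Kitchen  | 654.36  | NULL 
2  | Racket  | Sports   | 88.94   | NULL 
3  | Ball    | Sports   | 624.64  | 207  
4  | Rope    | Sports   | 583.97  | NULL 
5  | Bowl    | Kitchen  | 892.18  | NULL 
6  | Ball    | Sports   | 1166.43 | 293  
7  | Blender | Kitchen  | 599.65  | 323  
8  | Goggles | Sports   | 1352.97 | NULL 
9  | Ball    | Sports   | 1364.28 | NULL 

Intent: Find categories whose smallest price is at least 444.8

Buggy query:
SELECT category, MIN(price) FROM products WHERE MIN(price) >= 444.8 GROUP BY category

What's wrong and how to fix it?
Bug: MIN() in WHERE is a misuse of aggregate

Fix: Use HAVING for the per-group MIN condition

Corrected query:
SELECT category, MIN(price) FROM products GROUP BY category HAVING MIN(price) >= 444.8

Result:
category | MIN(price)
---------+-----------
Kitchen  | 599.65    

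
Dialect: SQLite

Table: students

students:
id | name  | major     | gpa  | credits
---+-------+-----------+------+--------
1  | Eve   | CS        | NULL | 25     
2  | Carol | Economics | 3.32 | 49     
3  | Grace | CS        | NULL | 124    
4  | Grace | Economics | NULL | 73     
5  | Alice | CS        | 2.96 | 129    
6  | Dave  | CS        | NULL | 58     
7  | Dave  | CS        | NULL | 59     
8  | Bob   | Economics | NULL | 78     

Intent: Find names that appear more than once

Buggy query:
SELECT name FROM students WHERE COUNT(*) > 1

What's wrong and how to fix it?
Bug: WHERE can't reference COUNT(*); aggregates are computed after WHERE

Fix: Group first, then use HAVING for the count condition

Corrected query:
SELECT name FROM students GROUP BY name HAVING COUNT(*) > 1

Result:
name 
-----
Dave 
Grace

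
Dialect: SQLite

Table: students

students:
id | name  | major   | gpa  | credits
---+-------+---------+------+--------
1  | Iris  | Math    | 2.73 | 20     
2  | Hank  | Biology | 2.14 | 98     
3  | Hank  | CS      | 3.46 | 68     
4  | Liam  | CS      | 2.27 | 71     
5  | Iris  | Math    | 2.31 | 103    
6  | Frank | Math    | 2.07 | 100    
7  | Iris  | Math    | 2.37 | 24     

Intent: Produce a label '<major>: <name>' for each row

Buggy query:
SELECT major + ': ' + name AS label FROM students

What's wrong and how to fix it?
Bug: SQLite uses || for string concatenation; + coerces text to numbers (yielding 0)

Fix: Replace + with || to concatenate text

Corrected query:
SELECT major || ': ' || name AS label FROM students

Result:
label        
-------------
Math: Iris   
Biology: Hank
CS: Hank     
CS: Liam     
Math: Iris   
Math: Frank  
Math: Iris   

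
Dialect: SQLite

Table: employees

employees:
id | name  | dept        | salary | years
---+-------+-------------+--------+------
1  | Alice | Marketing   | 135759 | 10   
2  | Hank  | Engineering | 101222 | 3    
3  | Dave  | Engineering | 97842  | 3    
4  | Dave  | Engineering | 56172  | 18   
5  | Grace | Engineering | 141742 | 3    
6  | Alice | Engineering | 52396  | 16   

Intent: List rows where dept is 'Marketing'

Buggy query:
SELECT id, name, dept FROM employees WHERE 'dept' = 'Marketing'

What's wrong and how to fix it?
Bug: 'dept' in single quotes is a string literal, not the column; the comparison is literal-vs-literal and never true

Fix: Reference the column as dept without single quotes

Corrected query:
SELECT id, name, dept FROM employees WHERE dept = 'Marketing'

Result:
id | name  | dept     
---+-------+----------
1  | Alice | Marketing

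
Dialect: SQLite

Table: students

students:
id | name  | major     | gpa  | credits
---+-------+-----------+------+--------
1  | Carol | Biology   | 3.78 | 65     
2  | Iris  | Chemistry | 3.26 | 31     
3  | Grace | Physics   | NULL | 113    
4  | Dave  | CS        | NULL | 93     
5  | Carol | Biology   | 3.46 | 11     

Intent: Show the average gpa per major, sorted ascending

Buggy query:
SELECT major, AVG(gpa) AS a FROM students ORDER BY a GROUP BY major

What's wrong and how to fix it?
Bug: GROUP BY must precede ORDER BY

Fix: Move ORDER BY to the end, after GROUP BY

Corrected query:
SELECT major, AVG(gpa) AS a FROM students GROUP BY major ORDER BY a

Result:
major     | a   
----------+-----
CS        | NULL
Physics   | NULL
Chemistry | 3.26
Biology   | 3.62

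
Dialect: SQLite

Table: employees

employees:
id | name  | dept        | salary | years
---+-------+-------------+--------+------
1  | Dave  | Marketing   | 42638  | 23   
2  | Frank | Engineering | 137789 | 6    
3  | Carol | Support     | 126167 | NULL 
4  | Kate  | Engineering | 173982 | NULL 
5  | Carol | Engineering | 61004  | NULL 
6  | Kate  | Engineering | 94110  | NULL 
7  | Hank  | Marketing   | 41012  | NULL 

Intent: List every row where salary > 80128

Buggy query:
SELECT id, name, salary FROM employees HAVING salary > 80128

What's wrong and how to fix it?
Bug: HAVING filters the output of aggregation, but this query has no GROUP BY and no aggregate functions, so SQLite rejects it (HAVING clause on a non-aggregate query); the condition here is per row

Fix: Replace HAVING with WHERE since the condition applies to individual rows

Corrected query:
SELECT id, name, salary FROM employees WHERE salary > 80128

Result:
id | name  | salary
---+-------+-------
2  | Frank | 137789
3  | Carol | 126167
4  | Kate  | 173982
6  | Kate  | 94110 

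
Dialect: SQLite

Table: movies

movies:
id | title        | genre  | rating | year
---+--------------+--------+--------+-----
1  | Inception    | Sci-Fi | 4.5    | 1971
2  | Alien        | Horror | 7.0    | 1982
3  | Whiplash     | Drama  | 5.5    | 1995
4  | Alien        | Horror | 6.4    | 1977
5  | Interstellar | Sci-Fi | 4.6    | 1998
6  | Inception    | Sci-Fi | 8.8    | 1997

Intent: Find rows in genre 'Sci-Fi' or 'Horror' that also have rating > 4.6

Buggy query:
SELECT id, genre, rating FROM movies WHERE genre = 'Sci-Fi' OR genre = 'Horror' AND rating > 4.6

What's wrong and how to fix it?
Bug: AND binds tighter than OR, so this parses as genre = 'Sci-Fi' OR (genre = 'Horror' AND rating > 4.6)

Fix: Add parentheses around the OR so the AND applies to both alternatives

Corrected query:
SELECT id, genre, rating FROM movies WHERE (genre = 'Sci-Fi' OR genre = 'Horror') AND rating > 4.6

Result:
id | genre  | rating
---+--------+-------
2  | Horror | 7     
4  | Horror | 6.4   
6  | Sci-Fi | 8.8   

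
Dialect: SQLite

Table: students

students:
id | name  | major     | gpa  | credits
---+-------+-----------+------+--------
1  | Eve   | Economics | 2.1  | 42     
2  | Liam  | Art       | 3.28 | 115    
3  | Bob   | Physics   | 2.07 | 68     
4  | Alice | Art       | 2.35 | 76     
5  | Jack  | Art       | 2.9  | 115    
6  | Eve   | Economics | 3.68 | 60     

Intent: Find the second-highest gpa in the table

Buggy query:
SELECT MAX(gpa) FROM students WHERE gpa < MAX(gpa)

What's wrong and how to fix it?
Bug: The inner MAX is an aggregate inside WHERE, which is not allowed

Fix: Put the inner MAX in a scalar subquery

Corrected query:
SELECT MAX(gpa) FROM students WHERE gpa < (SELECT MAX(gpa) FROM students)

Result:
MAX(gpa)
--------
3.28    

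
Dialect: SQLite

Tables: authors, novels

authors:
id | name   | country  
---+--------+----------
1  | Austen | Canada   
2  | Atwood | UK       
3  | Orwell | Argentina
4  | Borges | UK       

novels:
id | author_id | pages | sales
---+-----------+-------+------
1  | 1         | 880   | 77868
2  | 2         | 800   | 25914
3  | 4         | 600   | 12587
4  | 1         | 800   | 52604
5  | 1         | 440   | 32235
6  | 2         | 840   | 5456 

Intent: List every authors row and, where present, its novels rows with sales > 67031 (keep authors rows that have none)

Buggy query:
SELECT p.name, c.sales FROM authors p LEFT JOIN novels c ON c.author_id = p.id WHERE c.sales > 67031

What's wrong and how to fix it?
Bug: Filtering c.sales in WHERE discards the NULL rows produced by LEFT JOIN, turning it into an inner join

Fix: Put 'c.sales > 67031' in the JOIN's ON clause instead of WHERE

Corrected query:
SELECT p.name, c.sales FROM authors p LEFT JOIN novels c ON c.author_id = p.id AND c.sales > 67031

Result:
name   | sales
-------+------
Austen | 77868
Atwood | NULL 
Orwell | NULL 
Borges | NULL 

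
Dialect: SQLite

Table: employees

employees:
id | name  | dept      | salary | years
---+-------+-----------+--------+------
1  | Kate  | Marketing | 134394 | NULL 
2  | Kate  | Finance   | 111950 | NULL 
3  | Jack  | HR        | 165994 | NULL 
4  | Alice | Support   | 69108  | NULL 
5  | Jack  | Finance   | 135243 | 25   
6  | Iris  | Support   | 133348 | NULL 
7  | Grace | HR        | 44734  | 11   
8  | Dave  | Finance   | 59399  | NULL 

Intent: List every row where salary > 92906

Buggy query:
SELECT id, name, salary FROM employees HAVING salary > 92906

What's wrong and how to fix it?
Bug: This is a non-aggregate query (no GROUP BY, no aggregates), so in SQLite the HAVING clause is invalid here; a row-level condition belongs in WHERE

Fix: Use WHERE for row-level filtering

Corrected query:
SELECT id, name, salary FROM employees WHERE salary > 92906

Result:
id | name | salary
---+------+-------
1  | Kate | 134394
2  | Kate | 111950
3  | Jack | 165994
5  | Jack | 135243
6  | Iris | 133348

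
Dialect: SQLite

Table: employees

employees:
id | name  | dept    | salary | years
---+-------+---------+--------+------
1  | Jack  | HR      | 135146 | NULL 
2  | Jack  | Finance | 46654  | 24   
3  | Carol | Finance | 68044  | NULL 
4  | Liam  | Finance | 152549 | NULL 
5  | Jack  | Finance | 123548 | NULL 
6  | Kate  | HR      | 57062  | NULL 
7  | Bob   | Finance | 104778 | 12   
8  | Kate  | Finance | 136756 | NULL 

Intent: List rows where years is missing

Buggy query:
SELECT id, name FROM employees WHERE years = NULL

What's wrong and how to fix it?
Bug: '= NULL' is always unknown in SQL three-valued logic, so no rows match

Fix: Replace '= NULL' with 'IS NULL'

Corrected query:
SELECT id, name FROM employees WHERE years IS NULL

Result:
id | name 
---+------
1  | Jack 
3  | Carol
4  | Liam 
5  | Jack 
6  | Kate 
8  | Kate 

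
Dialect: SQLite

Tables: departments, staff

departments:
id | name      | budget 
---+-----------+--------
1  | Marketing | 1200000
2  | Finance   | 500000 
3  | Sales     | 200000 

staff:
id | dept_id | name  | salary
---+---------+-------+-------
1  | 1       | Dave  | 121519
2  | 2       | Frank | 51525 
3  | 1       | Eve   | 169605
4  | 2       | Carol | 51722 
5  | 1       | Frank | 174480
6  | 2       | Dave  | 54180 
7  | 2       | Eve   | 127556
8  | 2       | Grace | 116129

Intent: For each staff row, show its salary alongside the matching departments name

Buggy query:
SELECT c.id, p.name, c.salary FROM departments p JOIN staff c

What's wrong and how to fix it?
Bug: Missing join condition: each staff row is matched to all departments rows instead of just its own

Fix: Specify the join condition linking the foreign key to the parent id

Corrected query:
SELECT c.id, p.name, c.salary FROM departments p JOIN staff c ON c.dept_id = p.id

Result:
id | name      | salary
---+-----------+-------
1  | Marketing | 121519
2  | Finance   | 51525 
3  | Marketing | 169605
4  | Finance   | 51722 
5  | Marketing | 174480
6  | Finance   | 54180 
7  | Finance   | 127556
8  | Finance   | 116129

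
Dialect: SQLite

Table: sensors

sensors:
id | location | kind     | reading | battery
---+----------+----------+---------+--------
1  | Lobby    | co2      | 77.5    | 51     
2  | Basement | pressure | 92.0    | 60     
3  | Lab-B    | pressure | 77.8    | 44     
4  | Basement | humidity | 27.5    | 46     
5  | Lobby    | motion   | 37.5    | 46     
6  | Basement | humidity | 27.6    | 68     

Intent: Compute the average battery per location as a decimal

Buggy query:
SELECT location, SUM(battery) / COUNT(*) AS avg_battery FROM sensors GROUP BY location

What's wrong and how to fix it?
Bug: Both operands are integers, so '/' performs integer division and truncates

Fix: Cast one side to REAL so the division keeps the fractional part

Corrected query:
SELECT location, SUM(battery) * 1.0 / COUNT(*) AS avg_battery FROM sensors GROUP BY location

Result:
location | avg_battery
---------+------------
Basement | 58         
Lab-B    | 44         
Lobby    | 48.5       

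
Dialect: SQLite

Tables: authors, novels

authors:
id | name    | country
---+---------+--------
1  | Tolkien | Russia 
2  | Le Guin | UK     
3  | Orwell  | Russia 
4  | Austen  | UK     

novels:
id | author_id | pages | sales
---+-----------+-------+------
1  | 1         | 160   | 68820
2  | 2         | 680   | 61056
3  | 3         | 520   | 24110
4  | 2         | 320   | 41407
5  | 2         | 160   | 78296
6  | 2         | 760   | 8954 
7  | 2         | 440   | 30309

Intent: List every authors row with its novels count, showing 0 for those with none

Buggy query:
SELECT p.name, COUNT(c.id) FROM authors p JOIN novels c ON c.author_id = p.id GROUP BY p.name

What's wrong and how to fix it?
Bug: INNER JOIN drops authors rows that have no matching novels rows

Fix: Use LEFT JOIN so parents without children still appear (COUNT(c.id) gives 0)

Corrected query:
SELECT p.name, COUNT(c.id) FROM authors p LEFT JOIN novels c ON c.author_id = p.id GROUP BY p.name

Result:
name    | COUNT(c.id)
--------+------------
Austen  | 0          
Le Guin | 5          
Orwell  | 1          
Tolkien | 1          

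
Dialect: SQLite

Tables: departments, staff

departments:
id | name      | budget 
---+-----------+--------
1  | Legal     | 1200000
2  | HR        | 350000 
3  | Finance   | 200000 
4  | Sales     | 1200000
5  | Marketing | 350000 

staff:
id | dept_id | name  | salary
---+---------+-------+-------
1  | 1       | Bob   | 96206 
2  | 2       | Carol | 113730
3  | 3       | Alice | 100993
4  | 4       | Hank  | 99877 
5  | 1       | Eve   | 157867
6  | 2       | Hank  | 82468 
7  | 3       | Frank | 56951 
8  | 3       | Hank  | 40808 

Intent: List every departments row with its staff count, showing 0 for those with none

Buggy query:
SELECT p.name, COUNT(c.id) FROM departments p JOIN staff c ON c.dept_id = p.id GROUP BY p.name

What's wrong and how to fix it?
Bug: INNER JOIN drops departments rows that have no matching staff rows

Fix: Use LEFT JOIN so parents without children still appear (COUNT(c.id) gives 0)

Corrected query:
SELECT p.name, COUNT(c.id) FROM departments p LEFT JOIN staff c ON c.dept_id = p.id GROUP BY p.name

Result:
name      | COUNT(c.id)
----------+------------
Finance   | 3          
HR        | 2          
Legal     | 2          
Marketing | 0          
Sales     | 1          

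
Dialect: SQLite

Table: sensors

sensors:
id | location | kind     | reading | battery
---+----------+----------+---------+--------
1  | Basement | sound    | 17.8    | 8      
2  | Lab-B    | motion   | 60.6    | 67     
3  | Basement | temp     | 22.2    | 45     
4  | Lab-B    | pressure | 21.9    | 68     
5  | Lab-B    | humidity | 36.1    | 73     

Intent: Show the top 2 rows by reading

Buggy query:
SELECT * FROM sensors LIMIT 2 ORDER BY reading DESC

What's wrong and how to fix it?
Bug: LIMIT must come after ORDER BY

Fix: Sort with ORDER BY, then apply LIMIT

Corrected query:
SELECT * FROM sensors ORDER BY reading DESC LIMIT 2

Result:
id | location | kind     | reading | battery
---+----------+----------+---------+--------
2  | Lab-B    | motion   | 60.6    | 67     
5  | Lab-B    | humidity | 36.1    | 73     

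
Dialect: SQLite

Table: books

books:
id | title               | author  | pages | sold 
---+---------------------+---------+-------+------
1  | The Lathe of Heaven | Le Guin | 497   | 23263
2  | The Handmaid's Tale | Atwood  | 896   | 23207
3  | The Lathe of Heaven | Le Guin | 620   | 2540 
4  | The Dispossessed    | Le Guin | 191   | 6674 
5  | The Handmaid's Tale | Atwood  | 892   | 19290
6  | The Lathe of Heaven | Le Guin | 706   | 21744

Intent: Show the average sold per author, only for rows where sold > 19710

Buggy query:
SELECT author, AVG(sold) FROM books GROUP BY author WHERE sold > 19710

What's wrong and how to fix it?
Bug: WHERE cannot follow GROUP BY

Fix: Move the WHERE clause before GROUP BY

Corrected query:
SELECT author, AVG(sold) FROM books WHERE sold > 19710 GROUP BY author

Result:
author  | AVG(sold)
--------+----------
Atwood  | 23207    
Le Guin | 22503.5  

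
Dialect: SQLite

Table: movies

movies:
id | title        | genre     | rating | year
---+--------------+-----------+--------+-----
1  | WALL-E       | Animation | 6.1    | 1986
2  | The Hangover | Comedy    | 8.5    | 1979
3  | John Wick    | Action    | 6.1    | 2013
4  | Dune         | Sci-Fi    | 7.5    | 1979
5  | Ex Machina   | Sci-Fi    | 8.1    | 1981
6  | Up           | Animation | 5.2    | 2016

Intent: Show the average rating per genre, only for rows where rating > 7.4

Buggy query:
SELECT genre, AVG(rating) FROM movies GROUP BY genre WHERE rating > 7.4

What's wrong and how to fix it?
Bug: Row-level WHERE must come before GROUP BY in the clause order

Fix: Place WHERE between FROM and GROUP BY

Corrected query:
SELECT genre, AVG(rating) FROM movies WHERE rating > 7.4 GROUP BY genre

Result:
genre  | AVG(rating)
-------+------------
Comedy | 8.5        
Sci-Fi | 7.8        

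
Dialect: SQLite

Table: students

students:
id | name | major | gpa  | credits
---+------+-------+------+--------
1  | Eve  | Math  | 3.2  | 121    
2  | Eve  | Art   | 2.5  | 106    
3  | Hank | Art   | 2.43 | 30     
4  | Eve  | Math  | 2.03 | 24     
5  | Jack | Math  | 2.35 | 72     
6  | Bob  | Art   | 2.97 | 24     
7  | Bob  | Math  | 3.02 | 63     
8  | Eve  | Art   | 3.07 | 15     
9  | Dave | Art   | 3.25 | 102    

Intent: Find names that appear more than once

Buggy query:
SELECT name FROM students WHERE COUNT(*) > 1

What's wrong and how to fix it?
Bug: WHERE can't reference COUNT(*); aggregates are computed after WHERE

Fix: Group first, then use HAVING for the count condition

Corrected query:
SELECT name FROM students GROUP BY name HAVING COUNT(*) > 1

Result:
name
----
Bob 
Eve 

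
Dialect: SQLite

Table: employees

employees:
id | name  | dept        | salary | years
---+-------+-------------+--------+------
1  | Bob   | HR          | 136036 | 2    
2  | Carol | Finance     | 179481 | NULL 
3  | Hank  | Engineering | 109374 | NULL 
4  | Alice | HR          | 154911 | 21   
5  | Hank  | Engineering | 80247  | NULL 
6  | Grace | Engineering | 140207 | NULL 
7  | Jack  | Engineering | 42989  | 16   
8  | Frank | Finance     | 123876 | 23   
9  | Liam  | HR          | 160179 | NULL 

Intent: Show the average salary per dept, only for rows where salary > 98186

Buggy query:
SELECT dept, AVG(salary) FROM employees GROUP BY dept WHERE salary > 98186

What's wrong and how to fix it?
Bug: WHERE cannot follow GROUP BY

Fix: Place WHERE between FROM and GROUP BY

Corrected query:
SELECT dept, AVG(salary) FROM employees WHERE salary > 98186 GROUP BY dept

Result:
dept        | AVG(salary)  
------------+--------------
Engineering | 124790.5     
Finance     | 151678.5     
HR          | 150375.333333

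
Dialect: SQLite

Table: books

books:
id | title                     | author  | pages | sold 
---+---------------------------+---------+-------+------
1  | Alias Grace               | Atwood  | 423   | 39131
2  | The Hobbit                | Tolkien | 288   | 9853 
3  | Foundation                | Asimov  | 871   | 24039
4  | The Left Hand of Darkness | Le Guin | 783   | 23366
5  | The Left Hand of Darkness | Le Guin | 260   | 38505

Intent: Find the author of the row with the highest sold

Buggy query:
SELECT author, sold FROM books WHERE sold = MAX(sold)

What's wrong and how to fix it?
Bug: WHERE is evaluated per row; an aggregate over the whole table isn't defined there

Fix: Use a subquery: WHERE sold = (SELECT MAX(sold) FROM books)

Corrected query:
SELECT author, sold FROM books WHERE sold = (SELECT MAX(sold) FROM books)

Result:
author | sold 
-------+------
Atwood | 39131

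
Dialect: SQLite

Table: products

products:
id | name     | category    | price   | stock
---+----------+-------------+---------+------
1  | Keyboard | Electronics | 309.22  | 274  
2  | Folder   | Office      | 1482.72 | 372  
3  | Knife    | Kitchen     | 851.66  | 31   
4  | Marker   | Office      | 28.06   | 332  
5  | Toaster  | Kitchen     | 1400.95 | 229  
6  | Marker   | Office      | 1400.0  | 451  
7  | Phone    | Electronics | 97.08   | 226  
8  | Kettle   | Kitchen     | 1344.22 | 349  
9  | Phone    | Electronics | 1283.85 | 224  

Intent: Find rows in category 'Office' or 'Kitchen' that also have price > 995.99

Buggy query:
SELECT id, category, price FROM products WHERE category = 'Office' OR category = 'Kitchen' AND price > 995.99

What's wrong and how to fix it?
Bug: AND binds tighter than OR, so this parses as category = 'Office' OR (category = 'Kitchen' AND price > 995.99)

Fix: Group the OR with parentheses (or use IN), then AND the threshold

Corrected query:
SELECT id, category, price FROM products WHERE (category = 'Office' OR category = 'Kitchen') AND price > 995.99

Result:
id | category | price  
---+----------+--------
2  | Office   | 1482.72
5  | Kitchen  | 1400.95
6  | Office   | 1400   
8  | Kitchen  | 1344.22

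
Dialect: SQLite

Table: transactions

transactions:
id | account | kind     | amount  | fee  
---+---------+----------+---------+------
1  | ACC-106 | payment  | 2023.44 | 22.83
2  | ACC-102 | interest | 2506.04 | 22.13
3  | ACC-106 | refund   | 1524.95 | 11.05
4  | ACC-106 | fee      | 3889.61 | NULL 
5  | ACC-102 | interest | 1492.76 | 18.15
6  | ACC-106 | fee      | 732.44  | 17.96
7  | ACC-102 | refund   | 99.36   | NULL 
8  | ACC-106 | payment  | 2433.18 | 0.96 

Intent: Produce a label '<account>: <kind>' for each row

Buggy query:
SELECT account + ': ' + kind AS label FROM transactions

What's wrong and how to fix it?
Bug: '+' is numeric addition; on text columns SQLite converts them to 0 instead of concatenating

Fix: Use the || operator for string concatenation

Corrected query:
SELECT account || ': ' || kind AS label FROM transactions

Result:
label            
-----------------
ACC-106: payment 
ACC-102: interest
ACC-106: refund  
ACC-106: fee     
ACC-102: interest
ACC-106: fee     
ACC-102: refund  
ACC-106: payment 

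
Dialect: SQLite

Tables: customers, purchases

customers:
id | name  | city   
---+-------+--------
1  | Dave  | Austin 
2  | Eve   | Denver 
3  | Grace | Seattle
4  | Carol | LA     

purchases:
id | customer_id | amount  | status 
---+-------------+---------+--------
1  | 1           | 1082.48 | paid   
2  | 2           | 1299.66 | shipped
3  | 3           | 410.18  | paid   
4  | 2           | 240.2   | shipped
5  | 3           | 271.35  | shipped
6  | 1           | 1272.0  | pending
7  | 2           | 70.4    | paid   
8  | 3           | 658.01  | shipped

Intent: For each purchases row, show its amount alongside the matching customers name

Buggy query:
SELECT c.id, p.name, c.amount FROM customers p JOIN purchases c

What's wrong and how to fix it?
Bug: JOIN with no ON clause produces a cartesian product; every purchases row pairs with every customers row

Fix: Specify the join condition linking the foreign key to the parent id

Corrected query:
SELECT c.id, p.name, c.amount FROM customers p JOIN purchases c ON c.customer_id = p.id

Result:
id | name  | amount 
---+-------+--------
1  | Dave  | 1082.48
2  | Eve   | 1299.66
3  | Grace | 410.18 
4  | Eve   | 240.2  
5  | Grace | 271.35 
6  | Dave  | 1272   
7  | Eve   | 70.4   
8  | Grace | 658.01 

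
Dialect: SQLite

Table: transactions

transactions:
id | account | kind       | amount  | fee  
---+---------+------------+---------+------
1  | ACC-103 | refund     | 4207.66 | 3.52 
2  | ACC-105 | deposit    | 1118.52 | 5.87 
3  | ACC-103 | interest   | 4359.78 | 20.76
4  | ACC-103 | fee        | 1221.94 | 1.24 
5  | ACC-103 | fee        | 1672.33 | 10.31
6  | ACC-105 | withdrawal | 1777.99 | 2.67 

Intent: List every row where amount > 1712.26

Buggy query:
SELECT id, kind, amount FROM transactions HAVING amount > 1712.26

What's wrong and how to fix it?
Bug: This is a non-aggregate query (no GROUP BY, no aggregates), so in SQLite the HAVING clause is invalid here; a row-level condition belongs in WHERE

Fix: Use WHERE for row-level filtering

Corrected query:
SELECT id, kind, amount FROM transactions WHERE amount > 1712.26

Result:
id | kind       | amount 
---+------------+--------
1  | refund     | 4207.66
3  | interest   | 4359.78
6  | withdrawal | 1777.99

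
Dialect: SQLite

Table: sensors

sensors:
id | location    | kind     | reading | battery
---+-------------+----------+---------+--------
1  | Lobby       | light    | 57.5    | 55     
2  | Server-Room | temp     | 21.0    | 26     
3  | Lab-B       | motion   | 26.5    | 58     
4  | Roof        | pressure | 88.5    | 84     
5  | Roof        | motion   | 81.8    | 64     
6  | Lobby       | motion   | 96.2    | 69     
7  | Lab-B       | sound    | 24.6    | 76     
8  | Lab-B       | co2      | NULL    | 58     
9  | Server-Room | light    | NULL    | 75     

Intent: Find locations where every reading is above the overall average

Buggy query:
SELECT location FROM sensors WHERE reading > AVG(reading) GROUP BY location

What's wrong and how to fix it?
Bug: AVG() is an aggregate; it can't sit directly in WHERE

Fix: Compute the overall average in a scalar subquery and compare each group's MIN against it in HAVING

Corrected query:
SELECT location FROM sensors GROUP BY location HAVING MIN(reading) > (SELECT AVG(reading) FROM sensors)

Result:
location
--------
Lobby   
Roof    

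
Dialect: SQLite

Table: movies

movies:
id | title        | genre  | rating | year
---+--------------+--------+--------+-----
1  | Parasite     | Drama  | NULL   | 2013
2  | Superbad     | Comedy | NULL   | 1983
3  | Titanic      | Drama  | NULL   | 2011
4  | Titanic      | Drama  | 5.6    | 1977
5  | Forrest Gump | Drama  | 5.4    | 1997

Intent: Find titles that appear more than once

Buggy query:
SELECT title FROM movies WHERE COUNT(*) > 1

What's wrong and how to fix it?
Bug: WHERE can't reference COUNT(*); aggregates are computed after WHERE

Fix: GROUP BY title, then filter groups with HAVING COUNT(*) > 1

Corrected query:
SELECT title FROM movies GROUP BY title HAVING COUNT(*) > 1

Result:
title  
-------
Titanic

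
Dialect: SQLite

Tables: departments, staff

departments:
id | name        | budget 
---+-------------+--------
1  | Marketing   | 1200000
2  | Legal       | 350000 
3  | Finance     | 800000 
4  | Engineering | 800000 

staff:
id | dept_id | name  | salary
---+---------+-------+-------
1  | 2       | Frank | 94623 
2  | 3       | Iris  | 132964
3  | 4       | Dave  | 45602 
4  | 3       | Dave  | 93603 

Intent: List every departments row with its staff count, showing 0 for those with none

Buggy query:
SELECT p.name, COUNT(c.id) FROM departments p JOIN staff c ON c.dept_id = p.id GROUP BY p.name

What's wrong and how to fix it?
Bug: INNER JOIN drops departments rows that have no matching staff rows

Fix: Use LEFT JOIN so parents without children still appear (COUNT(c.id) gives 0)

Corrected query:
SELECT p.name, COUNT(c.id) FROM departments p LEFT JOIN staff c ON c.dept_id = p.id GROUP BY p.name

Result:
name        | COUNT(c.id)
------------+------------
Engineering | 1          
Finance     | 2          
Legal       | 1          
Marketing   | 0          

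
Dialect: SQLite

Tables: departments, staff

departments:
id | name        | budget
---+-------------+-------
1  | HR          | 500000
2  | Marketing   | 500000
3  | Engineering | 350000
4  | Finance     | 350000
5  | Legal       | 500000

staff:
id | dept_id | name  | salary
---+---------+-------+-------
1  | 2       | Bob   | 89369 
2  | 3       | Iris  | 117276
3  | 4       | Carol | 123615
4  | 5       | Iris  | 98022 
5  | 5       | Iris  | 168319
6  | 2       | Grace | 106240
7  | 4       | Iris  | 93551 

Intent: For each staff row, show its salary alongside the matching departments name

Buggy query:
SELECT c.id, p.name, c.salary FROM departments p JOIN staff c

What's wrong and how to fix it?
Bug: Missing join condition: each staff row is matched to all departments rows instead of just its own

Fix: Specify the join condition linking the foreign key to the parent id

Corrected query:
SELECT c.id, p.name, c.salary FROM departments p JOIN staff c ON c.dept_id = p.id

Result:
id | name        | salary
---+-------------+-------
1  | Marketing   | 89369 
2  | Engineering | 117276
3  | Finance     | 123615
4  | Legal       | 98022 
5  | Legal       | 168319
6  | Marketing   | 106240
7  | Finance     | 93551 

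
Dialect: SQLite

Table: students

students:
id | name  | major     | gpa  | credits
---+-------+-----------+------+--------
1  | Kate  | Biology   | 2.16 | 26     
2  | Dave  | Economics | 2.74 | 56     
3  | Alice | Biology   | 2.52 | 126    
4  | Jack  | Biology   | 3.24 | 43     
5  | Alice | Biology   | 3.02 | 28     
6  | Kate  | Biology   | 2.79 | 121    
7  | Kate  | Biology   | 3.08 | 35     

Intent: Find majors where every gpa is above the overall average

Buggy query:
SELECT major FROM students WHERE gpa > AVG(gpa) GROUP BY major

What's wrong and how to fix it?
Bug: WHERE evaluates per row before aggregation, so AVG() is unavailable

Fix: Use a subquery for AVG and a HAVING MIN(...) filter so the condition holds for every row in the group

Corrected query:
SELECT major FROM students GROUP BY major HAVING MIN(gpa) > (SELECT AVG(gpa) FROM students)

Result:
(no rows)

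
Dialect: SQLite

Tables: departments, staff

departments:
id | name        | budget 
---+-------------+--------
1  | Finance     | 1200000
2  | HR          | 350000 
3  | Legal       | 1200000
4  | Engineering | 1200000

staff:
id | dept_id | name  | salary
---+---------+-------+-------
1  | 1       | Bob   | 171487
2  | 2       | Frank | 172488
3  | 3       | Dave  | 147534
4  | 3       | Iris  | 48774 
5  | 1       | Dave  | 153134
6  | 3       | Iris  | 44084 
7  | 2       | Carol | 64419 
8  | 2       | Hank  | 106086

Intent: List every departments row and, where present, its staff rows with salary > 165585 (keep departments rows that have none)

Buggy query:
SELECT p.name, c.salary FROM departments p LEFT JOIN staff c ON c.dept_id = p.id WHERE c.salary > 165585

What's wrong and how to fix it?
Bug: A WHERE condition on the right-hand table after LEFT JOIN drops unmatched parents

Fix: Move the right-table condition into the ON clause so unmatched parents are kept

Corrected query:
SELECT p.name, c.salary FROM departments p LEFT JOIN staff c ON c.dept_id = p.id AND c.salary > 165585

Result:
name        | salary
------------+-------
Finance     | 171487
HR          | 172488
Legal       | NULL  
Engineering | NULL  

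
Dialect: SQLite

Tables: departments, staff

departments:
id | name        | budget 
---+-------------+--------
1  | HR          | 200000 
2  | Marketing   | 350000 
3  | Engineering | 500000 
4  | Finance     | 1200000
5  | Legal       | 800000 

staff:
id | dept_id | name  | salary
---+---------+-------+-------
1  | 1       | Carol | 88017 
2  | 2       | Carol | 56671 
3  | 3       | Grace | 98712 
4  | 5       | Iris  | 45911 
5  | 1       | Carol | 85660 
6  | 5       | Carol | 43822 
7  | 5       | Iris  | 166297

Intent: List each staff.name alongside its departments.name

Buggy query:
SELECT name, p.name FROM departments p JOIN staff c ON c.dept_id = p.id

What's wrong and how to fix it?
Bug: 'name' exists in both joined tables, so the database can't tell which one is meant

Fix: Prefix ambiguous columns with the table alias

Corrected query:
SELECT c.name, p.name FROM departments p JOIN staff c ON c.dept_id = p.id

Result:
name  | name       
------+------------
Carol | HR         
Carol | Marketing  
Grace | Engineering
Iris  | Legal      
Carol | HR         
Carol | Legal      
Iris  | Legal      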